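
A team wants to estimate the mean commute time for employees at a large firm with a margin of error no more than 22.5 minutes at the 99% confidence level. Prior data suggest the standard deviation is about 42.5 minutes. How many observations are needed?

For a mean, the margin of error is E = z·σ/√n, so n = (zσ/E)².
At 99% confidence, z = 2.576.
n = (2.576 × 42.5 / 22.5)² = 23.68
Round up: n = 24.

24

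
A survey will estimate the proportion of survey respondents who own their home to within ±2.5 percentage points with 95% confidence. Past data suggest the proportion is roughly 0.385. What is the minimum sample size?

For a proportion with margin E = 0.025 at 95% confidence, z = 1.960.
n = p̂(1−p̂)(z/E)² = 0.385 × 0.615 × (1.960/0.025)² = 1455.35
Round up: n = 1456.

1456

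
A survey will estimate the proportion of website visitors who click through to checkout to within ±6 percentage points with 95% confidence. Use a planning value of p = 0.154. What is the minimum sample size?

140

For a proportion with margin E = 0.06 at 95% confidence, z = 1.960.
n = p̂(1−p̂)(z/E)² = 0.154 × 0.846 × (1.960/0.06)² = 139.03
Round up: n = 140.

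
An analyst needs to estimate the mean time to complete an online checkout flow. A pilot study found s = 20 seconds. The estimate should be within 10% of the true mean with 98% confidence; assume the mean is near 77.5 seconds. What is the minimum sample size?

37

For a mean, the margin of error is E = z·σ/√n, so n = (zσ/E)².
At 98% confidence, z = 2.326.
E = 10% of 77.5 = 7.75 seconds.
n = (2.326 × 20 / 7.75)² = 36.03
Round up: n = 37.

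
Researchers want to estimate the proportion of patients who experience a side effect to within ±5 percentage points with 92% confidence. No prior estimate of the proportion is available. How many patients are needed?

For a proportion with margin E = 0.05 at 92% confidence, z = 1.751.
With no prior estimate, use p = 0.5, which maximizes p(1−p) at 0.25.
n = 0.25 × (z/E)² = 0.25 × (1.751/0.05)² = 306.60
Round up: n = 307.

307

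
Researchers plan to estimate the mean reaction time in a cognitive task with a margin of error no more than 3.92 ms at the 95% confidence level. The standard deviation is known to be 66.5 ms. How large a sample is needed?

For a mean, the margin of error is E = z·σ/√n, so n = (zσ/E)².
At 95% confidence, z = 1.960.
n = (1.960 × 66.5 / 3.92)² = 1105.56
Round up: n = 1106.

1106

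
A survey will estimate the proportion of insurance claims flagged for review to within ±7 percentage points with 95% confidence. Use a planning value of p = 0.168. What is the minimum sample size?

For a proportion with margin E = 0.07 at 95% confidence, z = 1.960.
n = p̂(1−p̂)(z/E)² = 0.168 × 0.832 × (1.960/0.07)² = 109.58
Round up: n = 110.

110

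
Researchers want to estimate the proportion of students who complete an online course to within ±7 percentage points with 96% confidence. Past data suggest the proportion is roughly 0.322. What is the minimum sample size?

For a proportion with margin E = 0.07 at 96% confidence, z = 2.054.
n = p̂(1−p̂)(z/E)² = 0.322 × 0.678 × (2.054/0.07)² = 187.97
Round up: n = 188.

n = 188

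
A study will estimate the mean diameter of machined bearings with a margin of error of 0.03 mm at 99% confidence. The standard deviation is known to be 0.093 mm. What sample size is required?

64

For a mean, the margin of error is E = z·σ/√n, so n = (zσ/E)².
At 99% confidence, z = 2.576.
n = (2.576 × 0.093 / 0.03)² = 63.77
Round up: n = 64.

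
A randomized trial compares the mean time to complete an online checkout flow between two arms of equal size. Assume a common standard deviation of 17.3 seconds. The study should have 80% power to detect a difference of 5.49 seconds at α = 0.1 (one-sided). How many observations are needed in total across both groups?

For two equal groups, n per group = 2·((z_α + z_β)·σ/δ)².
z_α = 1.282; z_β = 0.842 (power 80%).
n = 2 × (2.124 × 17.3 / 5.49)² = 2 × 44.80 = 89.60
Round up: n = 90 per group.
Total across both groups: 2 × 90 = 180.

180 total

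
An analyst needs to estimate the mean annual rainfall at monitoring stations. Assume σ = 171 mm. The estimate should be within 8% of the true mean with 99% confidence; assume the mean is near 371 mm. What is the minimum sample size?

For a mean, the margin of error is E = z·σ/√n, so n = (zσ/E)².
At 99% confidence, z = 2.576.
E = 8% of 371 = 29.68 mm.
n = (2.576 × 171 / 29.68)² = 220.27
Round up: n = 221.

221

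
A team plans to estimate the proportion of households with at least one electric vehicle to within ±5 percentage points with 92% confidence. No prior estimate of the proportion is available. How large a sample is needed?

For a proportion with margin E = 0.05 at 92% confidence, z = 1.751.
With no prior estimate, use p = 0.5, which maximizes p(1−p) at 0.25.
n = 0.25 × (z/E)² = 0.25 × (1.751/0.05)² = 306.60
Round up: n = 307.

307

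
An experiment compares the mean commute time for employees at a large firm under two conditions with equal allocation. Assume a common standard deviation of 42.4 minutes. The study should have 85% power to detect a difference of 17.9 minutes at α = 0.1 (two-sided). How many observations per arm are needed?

For two equal groups, n per group = 2·((z_{α/2} + z_β)·σ/δ)².
z_{α/2} = 1.645; z_β = 1.036 (power 85%).
n = 2 × (2.681 × 42.4 / 17.9)² = 2 × 40.33 = 80.66
Round up: n = 81 per group.

81 per group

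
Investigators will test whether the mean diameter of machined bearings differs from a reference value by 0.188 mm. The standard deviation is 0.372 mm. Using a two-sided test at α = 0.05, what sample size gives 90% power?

For a one-sample z-test, n = ((z_{α/2} + z_β)·σ/δ)².
z_{α/2} = 1.960 (two-sided α = 0.05); z_β = 1.282 (power 90% → β = 0.1).
n = (3.242 × 0.372 / 0.188)² = 41.15
Round up: n = 42.

42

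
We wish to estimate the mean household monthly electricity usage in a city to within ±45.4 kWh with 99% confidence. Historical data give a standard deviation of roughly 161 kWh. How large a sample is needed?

For a mean, the margin of error is E = z·σ/√n, so n = (zσ/E)².
At 99% confidence, z = 2.576.
n = (2.576 × 161 / 45.4)² = 83.45
Round up: n = 84.

84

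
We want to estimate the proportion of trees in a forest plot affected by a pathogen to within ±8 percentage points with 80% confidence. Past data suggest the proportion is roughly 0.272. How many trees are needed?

n = 51

For a proportion with margin E = 0.08 at 80% confidence, z = 1.282.
n = p̂(1−p̂)(z/E)² = 0.272 × 0.728 × (1.282/0.08)² = 50.85
Round up: n = 51.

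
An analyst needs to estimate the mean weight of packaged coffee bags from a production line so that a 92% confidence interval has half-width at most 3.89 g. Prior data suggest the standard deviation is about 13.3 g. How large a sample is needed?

n = 36

For a mean, the margin of error is E = z·σ/√n, so n = (zσ/E)².
At 92% confidence, z = 1.751.
n = (1.751 × 13.3 / 3.89)² = 35.84
Round up: n = 36.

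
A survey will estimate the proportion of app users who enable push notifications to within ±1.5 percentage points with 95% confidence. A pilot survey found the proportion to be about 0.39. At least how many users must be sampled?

n = 4062

For a proportion with margin E = 0.015 at 95% confidence, z = 1.960.
n = p̂(1−p̂)(z/E)² = 0.39 × 0.61 × (1.960/0.015)² = 4061.85
Round up: n = 4062.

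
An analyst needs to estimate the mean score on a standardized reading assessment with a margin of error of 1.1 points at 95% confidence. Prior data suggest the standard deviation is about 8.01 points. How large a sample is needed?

For a mean, the margin of error is E = z·σ/√n, so n = (zσ/E)².
At 95% confidence, z = 1.960.
n = (1.960 × 8.01 / 1.1)² = 203.70
Round up: n = 204.

n = 204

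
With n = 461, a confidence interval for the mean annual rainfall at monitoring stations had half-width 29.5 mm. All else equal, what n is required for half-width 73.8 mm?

74

Margin of error scales as 1/√n, so n₂ = n₁·(E₁/E₂)².
n₂ = 461 × (29.5/73.8)² = 461 × 0.1598 = 73.67
Round up: n₂ = 74.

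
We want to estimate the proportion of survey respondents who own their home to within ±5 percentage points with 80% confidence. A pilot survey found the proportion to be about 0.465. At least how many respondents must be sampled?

164

For a proportion with margin E = 0.05 at 80% confidence, z = 1.282.
n = p̂(1−p̂)(z/E)² = 0.465 × 0.535 × (1.282/0.05)² = 163.55
Round up: n = 164.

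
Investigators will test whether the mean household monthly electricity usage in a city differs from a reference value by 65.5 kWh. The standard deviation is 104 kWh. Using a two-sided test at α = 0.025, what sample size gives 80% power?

24

For a one-sample z-test, n = ((z_{α/2} + z_β)·σ/δ)².
z_{α/2} = 2.241 (two-sided α = 0.025); z_β = 0.842 (power 80% → β = 0.2).
n = (3.083 × 104 / 65.5)² = 23.96
Round up: n = 24.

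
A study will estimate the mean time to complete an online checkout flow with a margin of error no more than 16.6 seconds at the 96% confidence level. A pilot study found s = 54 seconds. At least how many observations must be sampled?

45

For a mean, the margin of error is E = z·σ/√n, so n = (zσ/E)².
At 96% confidence, z = 2.054.
n = (2.054 × 54 / 16.6)² = 44.64
Round up: n = 45.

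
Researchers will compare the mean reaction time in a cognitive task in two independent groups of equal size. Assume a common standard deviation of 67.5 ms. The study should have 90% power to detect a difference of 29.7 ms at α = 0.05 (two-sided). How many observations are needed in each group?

For two equal groups, n per group = 2·((z_{α/2} + z_β)·σ/δ)².
z_{α/2} = 1.960; z_β = 1.282 (power 90%).
n = 2 × (3.242 × 67.5 / 29.7)² = 2 × 54.29 = 108.58
Round up: n = 109 per group.

109 per group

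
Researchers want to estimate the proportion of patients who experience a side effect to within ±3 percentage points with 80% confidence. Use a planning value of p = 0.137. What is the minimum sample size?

216

For a proportion with margin E = 0.03 at 80% confidence, z = 1.282.
n = p̂(1−p̂)(z/E)² = 0.137 × 0.863 × (1.282/0.03)² = 215.91
Round up: n = 216.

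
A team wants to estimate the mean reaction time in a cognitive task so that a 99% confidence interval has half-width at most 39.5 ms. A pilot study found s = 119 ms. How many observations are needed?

For a mean, the margin of error is E = z·σ/√n, so n = (zσ/E)².
At 99% confidence, z = 2.576.
n = (2.576 × 119 / 39.5)² = 60.23
Round up: n = 61.

n = 61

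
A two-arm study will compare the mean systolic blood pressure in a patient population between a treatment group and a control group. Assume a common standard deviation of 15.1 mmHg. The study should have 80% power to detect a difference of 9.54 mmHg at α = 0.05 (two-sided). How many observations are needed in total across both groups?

80 total

For two equal groups, n per group = 2·((z_{α/2} + z_β)·σ/δ)².
z_{α/2} = 1.960; z_β = 0.842 (power 80%).
n = 2 × (2.802 × 15.1 / 9.54)² = 2 × 19.67 = 39.34
Round up: n = 40 per group.
Total across both groups: 2 × 40 = 80.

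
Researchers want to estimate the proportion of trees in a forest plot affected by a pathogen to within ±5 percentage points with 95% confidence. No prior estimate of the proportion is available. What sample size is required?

385

For a proportion with margin E = 0.05 at 95% confidence, z = 1.960.
With no prior estimate, use p = 0.5, which maximizes p(1−p) at 0.25.
n = 0.25 × (z/E)² = 0.25 × (1.960/0.05)² = 384.16
Round up: n = 385.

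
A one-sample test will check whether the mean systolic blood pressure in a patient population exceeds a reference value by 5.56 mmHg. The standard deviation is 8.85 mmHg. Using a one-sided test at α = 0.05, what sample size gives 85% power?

For a one-sample z-test, n = ((z_α + z_β)·σ/δ)².
z_α = 1.645 (one-sided α = 0.05); z_β = 1.036 (power 85% → β = 0.15).
n = (2.681 × 8.85 / 5.56)² = 18.21
Round up: n = 19.

19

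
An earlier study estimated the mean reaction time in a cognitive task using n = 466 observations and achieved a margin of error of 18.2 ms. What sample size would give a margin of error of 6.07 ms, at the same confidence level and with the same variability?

n = 4190

Margin of error scales as 1/√n, so n₂ = n₁·(E₁/E₂)².
n₂ = 466 × (18.2/6.07)² = 466 × 8.99 = 4189.34
Round up: n₂ = 4190.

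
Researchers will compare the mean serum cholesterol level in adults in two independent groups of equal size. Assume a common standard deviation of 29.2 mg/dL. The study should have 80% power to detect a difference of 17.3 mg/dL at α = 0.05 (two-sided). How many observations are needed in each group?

45 per group

For two equal groups, n per group = 2·((z_{α/2} + z_β)·σ/δ)².
z_{α/2} = 1.960; z_β = 0.842 (power 80%).
n = 2 × (2.802 × 29.2 / 17.3)² = 2 × 22.37 = 44.74
Round up: n = 45 per group.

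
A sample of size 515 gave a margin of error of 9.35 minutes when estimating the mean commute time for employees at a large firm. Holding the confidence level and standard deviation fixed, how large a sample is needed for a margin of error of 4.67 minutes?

2065

Margin of error scales as 1/√n, so n₂ = n₁·(E₁/E₂)².
n₂ = 515 × (9.35/4.67)² = 515 × 4.009 = 2064.64
Round up: n₂ = 2065.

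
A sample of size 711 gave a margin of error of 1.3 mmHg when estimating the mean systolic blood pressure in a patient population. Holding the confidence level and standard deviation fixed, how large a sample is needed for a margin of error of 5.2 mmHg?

45

Margin of error scales as 1/√n, so n₂ = n₁·(E₁/E₂)².
n₂ = 711 × (1.3/5.2)² = 711 × 0.0625 = 44.44
Round up: n₂ = 45.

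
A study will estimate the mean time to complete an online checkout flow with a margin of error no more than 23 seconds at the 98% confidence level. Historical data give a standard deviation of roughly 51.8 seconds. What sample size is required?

n = 28

For a mean, the margin of error is E = z·σ/√n, so n = (zσ/E)².
At 98% confidence, z = 2.326.
n = (2.326 × 51.8 / 23)² = 27.44
Round up: n = 28.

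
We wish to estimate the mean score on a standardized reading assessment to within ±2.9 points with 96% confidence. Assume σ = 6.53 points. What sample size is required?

n = 22

For a mean, the margin of error is E = z·σ/√n, so n = (zσ/E)².
At 96% confidence, z = 2.054.
n = (2.054 × 6.53 / 2.9)² = 21.39
Round up: n = 22.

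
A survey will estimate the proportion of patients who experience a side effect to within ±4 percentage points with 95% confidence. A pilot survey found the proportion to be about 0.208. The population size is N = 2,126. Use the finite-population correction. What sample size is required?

For a proportion with margin E = 0.04 at 95% confidence, z = 1.960.
n = p̂(1−p̂)(z/E)² = 0.208 × 0.792 × (1.960/0.04)² = 395.53 — call this n₀.
Finite-population correction with N = 2,126: n = n₀ / (1 + (n₀−1)/N) = 395.53 / 1.186 = 333.50
Round up: n = 334.

334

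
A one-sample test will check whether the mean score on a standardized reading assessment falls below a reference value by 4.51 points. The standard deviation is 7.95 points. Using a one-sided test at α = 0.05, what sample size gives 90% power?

27

For a one-sample z-test, n = ((z_α + z_β)·σ/δ)².
z_α = 1.645 (one-sided α = 0.05); z_β = 1.282 (power 90% → β = 0.1).
n = (2.927 × 7.95 / 4.51)² = 26.62
Round up: n = 27.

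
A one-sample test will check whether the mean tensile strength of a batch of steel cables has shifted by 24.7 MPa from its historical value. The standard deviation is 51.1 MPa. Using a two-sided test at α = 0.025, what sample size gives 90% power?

For a one-sample z-test, n = ((z_{α/2} + z_β)·σ/δ)².
z_{α/2} = 2.241 (two-sided α = 0.025); z_β = 1.282 (power 90% → β = 0.1).
n = (3.523 × 51.1 / 24.7)² = 53.12
Round up: n = 54.

54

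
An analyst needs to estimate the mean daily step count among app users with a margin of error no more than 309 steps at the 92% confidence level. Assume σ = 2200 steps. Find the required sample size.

For a mean, the margin of error is E = z·σ/√n, so n = (zσ/E)².
At 92% confidence, z = 1.751.
n = (1.751 × 2200 / 309)² = 155.42
Round up: n = 156.

156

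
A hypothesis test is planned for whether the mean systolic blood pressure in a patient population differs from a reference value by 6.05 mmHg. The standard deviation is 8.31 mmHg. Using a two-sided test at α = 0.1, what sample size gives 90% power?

n = 17

For a one-sample z-test, n = ((z_{α/2} + z_β)·σ/δ)².
z_{α/2} = 1.645 (two-sided α = 0.1); z_β = 1.282 (power 90% → β = 0.1).
n = (2.927 × 8.31 / 6.05)² = 16.16
Round up: n = 17.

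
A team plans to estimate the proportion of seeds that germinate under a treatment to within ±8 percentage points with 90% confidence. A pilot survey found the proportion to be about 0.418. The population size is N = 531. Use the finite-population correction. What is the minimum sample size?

87

For a proportion with margin E = 0.08 at 90% confidence, z = 1.645.
n = p̂(1−p̂)(z/E)² = 0.418 × 0.582 × (1.645/0.08)² = 102.86 — call this n₀.
Finite-population correction with N = 531: n = n₀ / (1 + (n₀−1)/N) = 102.86 / 1.192 = 86.29
Round up: n = 87.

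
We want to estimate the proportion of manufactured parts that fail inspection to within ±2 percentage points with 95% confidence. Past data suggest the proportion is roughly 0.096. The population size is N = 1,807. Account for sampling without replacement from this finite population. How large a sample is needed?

571

For a proportion with margin E = 0.02 at 95% confidence, z = 1.960.
n = p̂(1−p̂)(z/E)² = 0.096 × 0.904 × (1.960/0.02)² = 833.47 — call this n₀.
Finite-population correction with N = 1,807: n = n₀ / (1 + (n₀−1)/N) = 833.47 / 1.461 = 570.48
Round up: n = 571.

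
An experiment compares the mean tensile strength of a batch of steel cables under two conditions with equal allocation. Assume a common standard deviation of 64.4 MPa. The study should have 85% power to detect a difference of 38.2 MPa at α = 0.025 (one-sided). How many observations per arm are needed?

For two equal groups, n per group = 2·((z_α + z_β)·σ/δ)².
z_α = 1.960; z_β = 1.036 (power 85%).
n = 2 × (2.996 × 64.4 / 38.2)² = 2 × 25.51 = 51.02
Round up: n = 52 per group.

52 per group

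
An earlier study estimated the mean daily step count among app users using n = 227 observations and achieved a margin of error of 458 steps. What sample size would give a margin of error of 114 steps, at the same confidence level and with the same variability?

Margin of error scales as 1/√n, so n₂ = n₁·(E₁/E₂)².
n₂ = 227 × (458/114)² = 227 × 16.14 = 3663.78
Round up: n₂ = 3664.

3664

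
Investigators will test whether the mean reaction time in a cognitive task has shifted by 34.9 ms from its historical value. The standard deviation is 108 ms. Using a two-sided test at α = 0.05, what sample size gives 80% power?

For a one-sample z-test, n = ((z_{α/2} + z_β)·σ/δ)².
z_{α/2} = 1.960 (two-sided α = 0.05); z_β = 0.842 (power 80% → β = 0.2).
n = (2.802 × 108 / 34.9)² = 75.19
Round up: n = 76.

76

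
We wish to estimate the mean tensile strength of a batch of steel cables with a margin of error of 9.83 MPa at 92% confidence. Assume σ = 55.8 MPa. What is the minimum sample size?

99

For a mean, the margin of error is E = z·σ/√n, so n = (zσ/E)².
At 92% confidence, z = 1.751.
n = (1.751 × 55.8 / 9.83)² = 98.79
Round up: n = 99.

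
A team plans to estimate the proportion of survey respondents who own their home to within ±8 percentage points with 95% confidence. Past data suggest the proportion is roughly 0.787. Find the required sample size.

For a proportion with margin E = 0.08 at 95% confidence, z = 1.960.
n = p̂(1−p̂)(z/E)² = 0.787 × 0.213 × (1.960/0.08)² = 100.62
Round up: n = 101.

101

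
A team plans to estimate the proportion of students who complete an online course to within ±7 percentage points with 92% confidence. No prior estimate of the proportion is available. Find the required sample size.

157

For a proportion with margin E = 0.07 at 92% confidence, z = 1.751.
With no prior estimate, use p = 0.5, which maximizes p(1−p) at 0.25.
n = 0.25 × (z/E)² = 0.25 × (1.751/0.07)² = 156.43
Round up: n = 157.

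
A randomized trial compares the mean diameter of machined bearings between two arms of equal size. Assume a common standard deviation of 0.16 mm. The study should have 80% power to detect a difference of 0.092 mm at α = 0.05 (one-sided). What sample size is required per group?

For two equal groups, n per group = 2·((z_α + z_β)·σ/δ)².
z_α = 1.645; z_β = 0.842 (power 80%).
n = 2 × (2.487 × 0.16 / 0.092)² = 2 × 18.71 = 37.42
Round up: n = 38 per group.

38 per group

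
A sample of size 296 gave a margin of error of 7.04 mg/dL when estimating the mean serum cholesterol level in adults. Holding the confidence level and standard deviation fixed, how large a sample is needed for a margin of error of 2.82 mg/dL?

n = 1845

Margin of error scales as 1/√n, so n₂ = n₁·(E₁/E₂)².
n₂ = 296 × (7.04/2.82)² = 296 × 6.232 = 1844.67
Round up: n₂ = 1845.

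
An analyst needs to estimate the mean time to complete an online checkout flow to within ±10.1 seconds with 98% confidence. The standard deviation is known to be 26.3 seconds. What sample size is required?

For a mean, the margin of error is E = z·σ/√n, so n = (zσ/E)².
At 98% confidence, z = 2.326.
n = (2.326 × 26.3 / 10.1)² = 36.68
Round up: n = 37.

37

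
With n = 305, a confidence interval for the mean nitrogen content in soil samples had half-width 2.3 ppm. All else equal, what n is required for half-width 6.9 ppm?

34

Margin of error scales as 1/√n, so n₂ = n₁·(E₁/E₂)².
n₂ = 305 × (2.3/6.9)² = 305 × 0.1111 = 33.89
Round up: n₂ = 34.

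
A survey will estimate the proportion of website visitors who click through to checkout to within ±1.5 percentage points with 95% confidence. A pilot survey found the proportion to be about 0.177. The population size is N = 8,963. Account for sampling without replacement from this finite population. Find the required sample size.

1948

For a proportion with margin E = 0.015 at 95% confidence, z = 1.960.
n = p̂(1−p̂)(z/E)² = 0.177 × 0.823 × (1.960/0.015)² = 2487.15 — call this n₀.
Finite-population correction with N = 8,963: n = n₀ / (1 + (n₀−1)/N) = 2487.15 / 1.277 = 1947.65
Round up: n = 1948.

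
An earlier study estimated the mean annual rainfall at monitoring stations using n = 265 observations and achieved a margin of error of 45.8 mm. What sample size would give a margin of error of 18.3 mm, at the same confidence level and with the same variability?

n = 1660

Margin of error scales as 1/√n, so n₂ = n₁·(E₁/E₂)².
n₂ = 265 × (45.8/18.3)² = 265 × 6.264 = 1659.96
Round up: n₂ = 1660.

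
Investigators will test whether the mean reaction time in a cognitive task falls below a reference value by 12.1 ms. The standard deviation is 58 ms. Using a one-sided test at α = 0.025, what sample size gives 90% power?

242

For a one-sample z-test, n = ((z_α + z_β)·σ/δ)².
z_α = 1.960 (one-sided α = 0.025); z_β = 1.282 (power 90% → β = 0.1).
n = (3.242 × 58 / 12.1)² = 241.50
Round up: n = 242.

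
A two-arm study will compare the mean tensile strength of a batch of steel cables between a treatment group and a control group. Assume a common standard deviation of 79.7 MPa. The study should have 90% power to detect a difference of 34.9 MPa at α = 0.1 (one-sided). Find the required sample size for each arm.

69 per group

For two equal groups, n per group = 2·((z_α + z_β)·σ/δ)².
z_α = 1.282; z_β = 1.282 (power 90%).
n = 2 × (2.564 × 79.7 / 34.9)² = 2 × 34.28 = 68.56
Round up: n = 69 per group.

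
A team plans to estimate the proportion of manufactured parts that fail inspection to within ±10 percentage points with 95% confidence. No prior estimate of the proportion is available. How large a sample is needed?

For a proportion with margin E = 0.1 at 95% confidence, z = 1.960.
With no prior estimate, use p = 0.5, which maximizes p(1−p) at 0.25.
n = 0.25 × (z/E)² = 0.25 × (1.960/0.1)² = 96.04
Round up: n = 97.

n = 97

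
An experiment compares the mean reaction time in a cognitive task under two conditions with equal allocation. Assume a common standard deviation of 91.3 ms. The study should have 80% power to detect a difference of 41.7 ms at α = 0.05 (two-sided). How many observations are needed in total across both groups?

152 total

For two equal groups, n per group = 2·((z_{α/2} + z_β)·σ/δ)².
z_{α/2} = 1.960; z_β = 0.842 (power 80%).
n = 2 × (2.802 × 91.3 / 41.7)² = 2 × 37.64 = 75.28
Round up: n = 76 per group.
Total across both groups: 2 × 76 = 152.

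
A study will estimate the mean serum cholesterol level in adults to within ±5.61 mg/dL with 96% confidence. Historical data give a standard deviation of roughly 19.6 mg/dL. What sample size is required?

For a mean, the margin of error is E = z·σ/√n, so n = (zσ/E)².
At 96% confidence, z = 2.054.
n = (2.054 × 19.6 / 5.61)² = 51.50
Round up: n = 52.

52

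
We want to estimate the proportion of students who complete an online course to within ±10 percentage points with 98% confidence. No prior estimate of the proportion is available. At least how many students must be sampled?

136

For a proportion with margin E = 0.1 at 98% confidence, z = 2.326.
With no prior estimate, use p = 0.5, which maximizes p(1−p) at 0.25.
n = 0.25 × (z/E)² = 0.25 × (2.326/0.1)² = 135.26
Round up: n = 136.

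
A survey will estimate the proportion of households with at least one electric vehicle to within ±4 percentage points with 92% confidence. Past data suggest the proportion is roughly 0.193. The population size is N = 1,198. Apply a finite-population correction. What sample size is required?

For a proportion with margin E = 0.04 at 92% confidence, z = 1.751.
n = p̂(1−p̂)(z/E)² = 0.193 × 0.807 × (1.751/0.04)² = 298.46 — call this n₀.
Finite-population correction with N = 1,198: n = n₀ / (1 + (n₀−1)/N) = 298.46 / 1.248 = 239.15
Round up: n = 240.

n = 240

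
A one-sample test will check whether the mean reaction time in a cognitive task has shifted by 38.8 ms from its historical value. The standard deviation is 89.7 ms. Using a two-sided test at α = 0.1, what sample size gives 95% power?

For a one-sample z-test, n = ((z_{α/2} + z_β)·σ/δ)².
z_{α/2} = 1.645 (two-sided α = 0.1); z_β = 1.645 (power 95% → β = 0.05).
n = (3.290 × 89.7 / 38.8)² = 57.85
Round up: n = 58.

58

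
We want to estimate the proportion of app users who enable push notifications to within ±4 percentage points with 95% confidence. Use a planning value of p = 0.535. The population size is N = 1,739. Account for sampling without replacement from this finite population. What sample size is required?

For a proportion with margin E = 0.04 at 95% confidence, z = 1.960.
n = p̂(1−p̂)(z/E)² = 0.535 × 0.465 × (1.960/0.04)² = 597.31 — call this n₀.
Finite-population correction with N = 1,739: n = n₀ / (1 + (n₀−1)/N) = 597.31 / 1.343 = 444.76
Round up: n = 445.

n = 445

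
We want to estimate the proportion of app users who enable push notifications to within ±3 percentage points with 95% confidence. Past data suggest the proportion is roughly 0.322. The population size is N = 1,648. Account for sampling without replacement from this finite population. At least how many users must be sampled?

n = 596

For a proportion with margin E = 0.03 at 95% confidence, z = 1.960.
n = p̂(1−p̂)(z/E)² = 0.322 × 0.678 × (1.960/0.03)² = 931.87 — call this n₀.
Finite-population correction with N = 1,648: n = n₀ / (1 + (n₀−1)/N) = 931.87 / 1.565 = 595.44
Round up: n = 596.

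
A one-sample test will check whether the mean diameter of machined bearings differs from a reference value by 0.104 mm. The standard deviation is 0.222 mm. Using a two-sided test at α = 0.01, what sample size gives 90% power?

For a one-sample z-test, n = ((z_{α/2} + z_β)·σ/δ)².
z_{α/2} = 2.576 (two-sided α = 0.01); z_β = 1.282 (power 90% → β = 0.1).
n = (3.858 × 0.222 / 0.104)² = 67.82
Round up: n = 68.

68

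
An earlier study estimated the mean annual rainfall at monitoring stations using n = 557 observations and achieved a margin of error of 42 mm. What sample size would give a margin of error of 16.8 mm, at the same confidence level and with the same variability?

Margin of error scales as 1/√n, so n₂ = n₁·(E₁/E₂)².
n₂ = 557 × (42/16.8)² = 557 × 6.25 = 3481.25
Round up: n₂ = 3482.

n = 3482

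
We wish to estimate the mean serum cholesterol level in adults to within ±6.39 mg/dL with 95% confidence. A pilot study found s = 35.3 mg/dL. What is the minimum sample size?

n = 118

For a mean, the margin of error is E = z·σ/√n, so n = (zσ/E)².
At 95% confidence, z = 1.960.
n = (1.960 × 35.3 / 6.39)² = 117.24
Round up: n = 118.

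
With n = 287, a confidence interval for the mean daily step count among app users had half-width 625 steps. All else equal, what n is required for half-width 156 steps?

4607

Margin of error scales as 1/√n, so n₂ = n₁·(E₁/E₂)².
n₂ = 287 × (625/156)² = 287 × 16.05 = 4606.35
Round up: n₂ = 4607.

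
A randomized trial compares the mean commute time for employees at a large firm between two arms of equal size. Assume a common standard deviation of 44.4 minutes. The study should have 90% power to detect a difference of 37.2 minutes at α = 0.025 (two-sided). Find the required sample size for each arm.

36 per group

For two equal groups, n per group = 2·((z_{α/2} + z_β)·σ/δ)².
z_{α/2} = 2.241; z_β = 1.282 (power 90%).
n = 2 × (3.523 × 44.4 / 37.2)² = 2 × 17.68 = 35.36
Round up: n = 36 per group.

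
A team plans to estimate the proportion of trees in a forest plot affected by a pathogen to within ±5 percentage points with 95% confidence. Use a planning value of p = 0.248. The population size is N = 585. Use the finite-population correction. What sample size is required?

n = 193

For a proportion with margin E = 0.05 at 95% confidence, z = 1.960.
n = p̂(1−p̂)(z/E)² = 0.248 × 0.752 × (1.960/0.05)² = 286.58 — call this n₀.
Finite-population correction with N = 585: n = n₀ / (1 + (n₀−1)/N) = 286.58 / 1.488 = 192.59
Round up: n = 193.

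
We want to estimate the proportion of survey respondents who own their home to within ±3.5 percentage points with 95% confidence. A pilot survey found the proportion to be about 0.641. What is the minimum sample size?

For a proportion with margin E = 0.035 at 95% confidence, z = 1.960.
n = p̂(1−p̂)(z/E)² = 0.641 × 0.359 × (1.960/0.035)² = 721.65
Round up: n = 722.

722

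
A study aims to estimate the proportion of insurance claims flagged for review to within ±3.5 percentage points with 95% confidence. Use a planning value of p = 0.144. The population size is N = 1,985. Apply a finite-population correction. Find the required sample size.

324

For a proportion with margin E = 0.035 at 95% confidence, z = 1.960.
n = p̂(1−p̂)(z/E)² = 0.144 × 0.856 × (1.960/0.035)² = 386.56 — call this n₀.
Finite-population correction with N = 1,985: n = n₀ / (1 + (n₀−1)/N) = 386.56 / 1.194 = 323.75
Round up: n = 324.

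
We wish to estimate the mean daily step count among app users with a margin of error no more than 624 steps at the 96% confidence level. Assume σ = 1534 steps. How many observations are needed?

n = 26

For a mean, the margin of error is E = z·σ/√n, so n = (zσ/E)².
At 96% confidence, z = 2.054.
n = (2.054 × 1534 / 624)² = 25.50
Round up: n = 26.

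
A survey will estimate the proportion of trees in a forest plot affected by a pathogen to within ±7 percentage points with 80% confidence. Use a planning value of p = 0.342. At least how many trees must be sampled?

For a proportion with margin E = 0.07 at 80% confidence, z = 1.282.
n = p̂(1−p̂)(z/E)² = 0.342 × 0.658 × (1.282/0.07)² = 75.48
Round up: n = 76.

76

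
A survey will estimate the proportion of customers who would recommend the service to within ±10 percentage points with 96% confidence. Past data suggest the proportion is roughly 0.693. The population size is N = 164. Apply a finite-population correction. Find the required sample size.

59

For a proportion with margin E = 0.1 at 96% confidence, z = 2.054.
n = p̂(1−p̂)(z/E)² = 0.693 × 0.307 × (2.054/0.1)² = 89.76 — call this n₀.
Finite-population correction with N = 164: n = n₀ / (1 + (n₀−1)/N) = 89.76 / 1.541 = 58.25
Round up: n = 59.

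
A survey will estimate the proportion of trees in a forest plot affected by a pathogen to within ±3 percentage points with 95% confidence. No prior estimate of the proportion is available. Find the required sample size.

For a proportion with margin E = 0.03 at 95% confidence, z = 1.960.
With no prior estimate, use p = 0.5, which maximizes p(1−p) at 0.25.
n = 0.25 × (z/E)² = 0.25 × (1.960/0.03)² = 1067.11
Round up: n = 1068.

1068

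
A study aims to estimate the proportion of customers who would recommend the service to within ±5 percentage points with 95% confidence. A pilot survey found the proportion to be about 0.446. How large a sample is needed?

For a proportion with margin E = 0.05 at 95% confidence, z = 1.960.
n = p̂(1−p̂)(z/E)² = 0.446 × 0.554 × (1.960/0.05)² = 379.68
Round up: n = 380.

n = 380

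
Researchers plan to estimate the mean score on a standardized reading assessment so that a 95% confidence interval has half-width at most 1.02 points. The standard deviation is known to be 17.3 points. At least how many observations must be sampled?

1106

For a mean, the margin of error is E = z·σ/√n, so n = (zσ/E)².
At 95% confidence, z = 1.960.
n = (1.960 × 17.3 / 1.02)² = 1105.11
Round up: n = 1106.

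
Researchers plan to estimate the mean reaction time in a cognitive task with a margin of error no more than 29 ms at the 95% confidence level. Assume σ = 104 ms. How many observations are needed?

For a mean, the margin of error is E = z·σ/√n, so n = (zσ/E)².
At 95% confidence, z = 1.960.
n = (1.960 × 104 / 29)² = 49.41
Round up: n = 50.

n = 50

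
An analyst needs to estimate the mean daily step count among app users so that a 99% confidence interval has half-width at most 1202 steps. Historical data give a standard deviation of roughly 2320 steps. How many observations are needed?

25

For a mean, the margin of error is E = z·σ/√n, so n = (zσ/E)².
At 99% confidence, z = 2.576.
n = (2.576 × 2320 / 1202)² = 24.72
Round up: n = 25.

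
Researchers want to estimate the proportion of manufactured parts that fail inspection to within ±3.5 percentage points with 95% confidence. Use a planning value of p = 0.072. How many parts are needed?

210

For a proportion with margin E = 0.035 at 95% confidence, z = 1.960.
n = p̂(1−p̂)(z/E)² = 0.072 × 0.928 × (1.960/0.035)² = 209.53
Round up: n = 210.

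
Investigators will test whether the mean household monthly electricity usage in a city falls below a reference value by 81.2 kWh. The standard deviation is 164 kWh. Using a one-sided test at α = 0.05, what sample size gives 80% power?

26

For a one-sample z-test, n = ((z_α + z_β)·σ/δ)².
z_α = 1.645 (one-sided α = 0.05); z_β = 0.842 (power 80% → β = 0.2).
n = (2.487 × 164 / 81.2)² = 25.23
Round up: n = 26.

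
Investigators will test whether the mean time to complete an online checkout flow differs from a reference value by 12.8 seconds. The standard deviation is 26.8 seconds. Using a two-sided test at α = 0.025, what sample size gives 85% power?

n = 48

For a one-sample z-test, n = ((z_{α/2} + z_β)·σ/δ)².
z_{α/2} = 2.241 (two-sided α = 0.025); z_β = 1.036 (power 85% → β = 0.15).
n = (3.277 × 26.8 / 12.8)² = 47.08
Round up: n = 48.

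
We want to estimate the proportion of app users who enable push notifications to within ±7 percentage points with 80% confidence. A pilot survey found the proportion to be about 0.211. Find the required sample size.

For a proportion with margin E = 0.07 at 80% confidence, z = 1.282.
n = p̂(1−p̂)(z/E)² = 0.211 × 0.789 × (1.282/0.07)² = 55.84
Round up: n = 56.

n = 56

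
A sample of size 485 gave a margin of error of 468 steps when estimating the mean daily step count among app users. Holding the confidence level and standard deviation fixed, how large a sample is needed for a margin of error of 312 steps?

Margin of error scales as 1/√n, so n₂ = n₁·(E₁/E₂)².
n₂ = 485 × (468/312)² = 485 × 2.25 = 1091.25
Round up: n₂ = 1092.

1092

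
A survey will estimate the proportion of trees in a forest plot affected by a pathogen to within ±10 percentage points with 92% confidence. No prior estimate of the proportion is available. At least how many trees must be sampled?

n = 77

For a proportion with margin E = 0.1 at 92% confidence, z = 1.751.
With no prior estimate, use p = 0.5, which maximizes p(1−p) at 0.25.
n = 0.25 × (z/E)² = 0.25 × (1.751/0.1)² = 76.65
Round up: n = 77.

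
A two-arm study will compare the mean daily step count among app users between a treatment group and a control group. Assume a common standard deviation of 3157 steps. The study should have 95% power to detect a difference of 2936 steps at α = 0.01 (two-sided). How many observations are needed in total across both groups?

84 total

For two equal groups, n per group = 2·((z_{α/2} + z_β)·σ/δ)².
z_{α/2} = 2.576; z_β = 1.645 (power 95%).
n = 2 × (4.221 × 3157 / 2936)² = 2 × 20.60 = 41.20
Round up: n = 42 per group.
Total across both groups: 2 × 42 = 84.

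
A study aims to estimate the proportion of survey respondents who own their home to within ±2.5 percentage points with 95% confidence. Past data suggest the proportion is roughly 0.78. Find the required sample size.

n = 1055

For a proportion with margin E = 0.025 at 95% confidence, z = 1.960.
n = p̂(1−p̂)(z/E)² = 0.78 × 0.22 × (1.960/0.025)² = 1054.75
Round up: n = 1055.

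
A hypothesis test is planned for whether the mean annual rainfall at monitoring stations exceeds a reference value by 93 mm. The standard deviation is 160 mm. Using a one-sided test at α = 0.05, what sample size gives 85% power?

For a one-sample z-test, n = ((z_α + z_β)·σ/δ)².
z_α = 1.645 (one-sided α = 0.05); z_β = 1.036 (power 85% → β = 0.15).
n = (2.681 × 160 / 93)² = 21.27
Round up: n = 22.

22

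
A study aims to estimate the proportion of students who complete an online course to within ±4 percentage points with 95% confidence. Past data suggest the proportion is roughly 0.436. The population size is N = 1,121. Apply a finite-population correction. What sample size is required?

387

For a proportion with margin E = 0.04 at 95% confidence, z = 1.960.
n = p̂(1−p̂)(z/E)² = 0.436 × 0.564 × (1.960/0.04)² = 590.42 — call this n₀.
Finite-population correction with N = 1,121: n = n₀ / (1 + (n₀−1)/N) = 590.42 / 1.526 = 386.91
Round up: n = 387.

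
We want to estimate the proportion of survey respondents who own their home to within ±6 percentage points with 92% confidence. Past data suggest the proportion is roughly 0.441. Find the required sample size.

210

For a proportion with margin E = 0.06 at 92% confidence, z = 1.751.
n = p̂(1−p̂)(z/E)² = 0.441 × 0.559 × (1.751/0.06)² = 209.95
Round up: n = 210.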